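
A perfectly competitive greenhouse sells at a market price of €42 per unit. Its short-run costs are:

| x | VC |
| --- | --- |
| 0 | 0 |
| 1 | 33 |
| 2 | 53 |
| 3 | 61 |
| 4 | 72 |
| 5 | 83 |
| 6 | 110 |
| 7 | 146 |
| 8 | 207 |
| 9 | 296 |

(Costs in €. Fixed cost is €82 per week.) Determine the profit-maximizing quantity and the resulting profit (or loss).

x = 7; profit = €66

Profit at each row (π = 42x − TC): x=0: -82; x=1: -73; x=2: -51; x=3: -17; x=4: 14; x=5: 45; x=6: 60; x=7: 66; x=8: 47; x=9: 0.
Profit is maximized at x = 7. AVC there is 146/7 = €20.86 ≤ P, so producing beats shutting down (which would give -€82).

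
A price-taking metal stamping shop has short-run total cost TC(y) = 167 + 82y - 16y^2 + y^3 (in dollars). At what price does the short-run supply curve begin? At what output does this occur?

$18 per unit, at y = 8

Short-run supply begins at min AVC. From VC = 82y - 16y^2 + y^3, AVC = 82 - 16y + y^2.
At the minimum of AVC, MC = AVC. MC = 82 - 32y + 3y^2; setting MC = AVC gives 2y^2 - 16y = 0, so y = 8. min AVC = 18.
So the shutdown price is $18.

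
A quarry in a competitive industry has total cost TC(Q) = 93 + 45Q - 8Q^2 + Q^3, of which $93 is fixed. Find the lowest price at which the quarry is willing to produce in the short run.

Short-run supply begins at min AVC. From VC = 45Q - 8Q^2 + Q^3, AVC = 45 - 8Q + Q^2.
dAVC/dQ = -8 + 2Q = 0 gives Q = 4. min AVC = 45 - 8·4 + 4^2 = 29.
For P < $29 the firm produces nothing.

$29 per unit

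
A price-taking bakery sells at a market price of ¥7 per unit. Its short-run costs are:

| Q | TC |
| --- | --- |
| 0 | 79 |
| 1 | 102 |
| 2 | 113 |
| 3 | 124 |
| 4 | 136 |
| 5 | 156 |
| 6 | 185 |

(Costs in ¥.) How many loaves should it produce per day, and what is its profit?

Profit at each row (π = 7Q − TC): Q=0: -79; Q=1: -95; Q=2: -99; Q=3: -103; Q=4: -108; Q=5: -121; Q=6: -143.
Profit is highest at Q = 0. Equivalently, the lowest AVC in the table is 57/4 ≈ ¥14.25 at Q = 4, and P = ¥7 falls below it — price never covers variable cost, so the firm shuts down and loses only its fixed cost.

Q = 0 (shut down); profit = -¥79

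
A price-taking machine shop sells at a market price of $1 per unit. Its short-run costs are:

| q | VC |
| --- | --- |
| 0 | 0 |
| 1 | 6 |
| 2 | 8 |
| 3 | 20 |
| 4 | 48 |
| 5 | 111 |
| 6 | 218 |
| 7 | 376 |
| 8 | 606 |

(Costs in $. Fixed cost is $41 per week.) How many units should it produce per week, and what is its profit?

q = 0 (shut down); profit = -$41

Profit at each row (π = 1q − TC): q=0: -41; q=1: -46; q=2: -47; q=3: -58; q=4: -85; q=5: -147; q=6: -253; q=7: -410; q=8: -639.
Profit is highest at q = 0. Equivalently, the lowest AVC in the table is 8/2 ≈ $4 at q = 2, and P = $1 falls below it — price never covers variable cost, so the firm shuts down and loses only its fixed cost.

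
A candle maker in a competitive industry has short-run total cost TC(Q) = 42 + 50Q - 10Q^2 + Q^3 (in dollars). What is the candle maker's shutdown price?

$25 per unit

The firm shuts down when price falls below the minimum of average variable cost. AVC = VC/Q = 50 - 10Q + Q^2.
At the minimum of AVC, MC = AVC. MC = 50 - 20Q + 3Q^2; setting MC = AVC gives 2Q^2 - 10Q = 0, so Q = 5. min AVC = 25.
The firm shuts down for any P below $25.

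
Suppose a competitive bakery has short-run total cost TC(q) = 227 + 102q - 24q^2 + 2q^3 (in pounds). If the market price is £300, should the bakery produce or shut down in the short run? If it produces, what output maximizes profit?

Strip out fixed cost: VC = 102q - 24q^2 + 2q^3. Then AVC = 102 - 24q + 2q^2 and MC = 102 - 48q + 6q^2.
AVC hits its minimum where MC = AVC, at q = 6, giving min AVC = 102 - 24·6 + 2·6^2 = £30.
Since P = £300 ≥ min AVC = £30, price covers variable cost and the firm should produce.
Set P = MC: 300 = 102 - 48q + 6q^2 → -198 - 48q + 6q^2 = 0. The roots are q = -3 and q = 11; the profit-maximizing output is on the rising part of MC, so q* = 11.
Check: AVC at q = 11 is £80 ≤ P, so revenue covers variable cost.
Profit = P·q − TC = 300·11 − 1107 = £2193.

Produce at q = 11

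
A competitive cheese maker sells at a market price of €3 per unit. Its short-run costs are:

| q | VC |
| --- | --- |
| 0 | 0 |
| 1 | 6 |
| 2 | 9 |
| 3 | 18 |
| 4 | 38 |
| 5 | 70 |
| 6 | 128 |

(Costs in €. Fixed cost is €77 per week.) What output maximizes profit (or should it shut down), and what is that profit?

Tabulate TR − TC: q=0: -77; q=1: -80; q=2: -80; q=3: -86; q=4: -103; q=5: -132; q=6: -187.
Profit is highest at q = 0. Equivalently, the lowest AVC in the table is 9/2 ≈ €4.50 at q = 2, and P = €3 falls below it — price never covers variable cost, so the firm shuts down and loses only its fixed cost.

q = 0 (shut down); profit = -€77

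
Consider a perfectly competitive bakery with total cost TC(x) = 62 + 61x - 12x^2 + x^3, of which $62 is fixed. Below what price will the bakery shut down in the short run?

$25 per unit

Short-run supply begins at min AVC. From VC = 61x - 12x^2 + x^3, AVC = 61 - 12x + x^2.
At the minimum of AVC, MC = AVC. MC = 61 - 24x + 3x^2; setting MC = AVC gives 2x^2 - 12x = 0, so x = 6. min AVC = 25.
The firm shuts down for any P below $25.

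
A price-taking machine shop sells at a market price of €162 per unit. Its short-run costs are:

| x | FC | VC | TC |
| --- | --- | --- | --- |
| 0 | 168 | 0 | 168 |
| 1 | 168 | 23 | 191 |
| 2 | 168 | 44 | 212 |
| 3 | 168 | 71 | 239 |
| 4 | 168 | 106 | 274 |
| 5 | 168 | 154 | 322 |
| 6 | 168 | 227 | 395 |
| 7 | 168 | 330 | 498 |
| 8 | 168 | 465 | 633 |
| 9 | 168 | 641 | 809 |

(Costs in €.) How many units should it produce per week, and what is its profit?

x = 8; profit = €663

Compute π = P·x − TC at each output: x=0: -168; x=1: -29; x=2: 112; x=3: 247; x=4: 374; x=5: 488; x=6: 577; x=7: 636; x=8: 663; x=9: 649.
Profit is maximized at x = 8. AVC there is 465/8 = €58.12 ≤ P, so producing beats shutting down (which would give -€168).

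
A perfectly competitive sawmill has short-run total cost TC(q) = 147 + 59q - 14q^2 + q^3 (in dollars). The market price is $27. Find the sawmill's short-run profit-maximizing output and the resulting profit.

AVC = 59 - 14q + q^2; min AVC = $10 at q = 7. Since P = $27 ≥ min AVC, the firm produces.
With MC = 59 - 28q + 3q^2, P = MC on the upward-sloping part at q* = 8.
TR = 27·8 = 216. TC = 147 + 88 = 235. Profit = 216 − 235 = -$19.
That loss of $19 beats the $147 the firm would lose by shutting down; producing recovers $128 of fixed cost.

Profit = -$19 at q = 8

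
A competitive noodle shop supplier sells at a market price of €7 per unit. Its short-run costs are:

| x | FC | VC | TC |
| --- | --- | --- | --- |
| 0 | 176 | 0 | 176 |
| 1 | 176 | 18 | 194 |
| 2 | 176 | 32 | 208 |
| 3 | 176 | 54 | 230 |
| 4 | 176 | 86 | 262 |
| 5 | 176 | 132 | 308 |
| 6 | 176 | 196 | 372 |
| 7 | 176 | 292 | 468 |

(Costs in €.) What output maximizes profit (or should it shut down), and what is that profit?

Tabulate TR − TC: x=0: -176; x=1: -187; x=2: -194; x=3: -209; x=4: -234; x=5: -273; x=6: -330; x=7: -419.
Profit is highest at x = 0. Equivalently, the lowest AVC in the table is 32/2 ≈ €16 at x = 2, and P = €7 falls below it — price never covers variable cost, so the firm shuts down and loses only its fixed cost.

x = 0 (shut down); profit = -€176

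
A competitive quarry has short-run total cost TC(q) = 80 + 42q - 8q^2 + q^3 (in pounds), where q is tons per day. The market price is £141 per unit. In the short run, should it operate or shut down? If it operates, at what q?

Produce at q = 9

From TC, MC = TC'(q) = 42 - 16q + 3q^2 and AVC = VC/q = 42 - 8q + q^2.
AVC is minimized where dAVC/dq = -8 + 2q = 0, at q = 4; min AVC = 42 - 8·4 + 4^2 = £26.
Because £141 ≥ £26, revenue can cover variable cost; the firm operates.
P = MC gives -99 - 16q + 3q^2 = 0, with roots -11/3 and 9. Take the larger (rising MC): q* = 9.
Check: AVC at q = 9 is £51 ≤ P, so revenue covers variable cost.
Profit = P·q − TC = 141·9 − 539 = £730.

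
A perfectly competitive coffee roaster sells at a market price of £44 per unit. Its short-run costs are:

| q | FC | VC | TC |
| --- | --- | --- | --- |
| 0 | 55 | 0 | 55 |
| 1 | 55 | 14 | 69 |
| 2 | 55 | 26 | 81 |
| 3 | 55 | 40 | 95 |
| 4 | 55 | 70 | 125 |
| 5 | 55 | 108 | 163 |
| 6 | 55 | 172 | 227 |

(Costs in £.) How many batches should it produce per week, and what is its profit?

q = 5; profit = £57

Profit at each row (π = 44q − TC): q=0: -55; q=1: -25; q=2: 7; q=3: 37; q=4: 51; q=5: 57; q=6: 37.
Profit is maximized at q = 5. AVC there is 108/5 = £21.60 ≤ P, so producing beats shutting down (which would give -£55).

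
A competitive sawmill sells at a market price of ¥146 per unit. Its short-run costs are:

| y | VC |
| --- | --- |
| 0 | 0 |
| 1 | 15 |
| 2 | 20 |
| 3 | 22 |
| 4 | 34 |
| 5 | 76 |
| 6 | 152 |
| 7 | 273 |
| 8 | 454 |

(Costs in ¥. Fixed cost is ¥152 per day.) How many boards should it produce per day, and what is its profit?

y = 7; profit = ¥597

Profit at each row (π = 146y − TC): y=0: -152; y=1: -21; y=2: 120; y=3: 264; y=4: 398; y=5: 502; y=6: 572; y=7: 597; y=8: 562.
Profit is maximized at y = 7. AVC there is 273/7 = ¥39 ≤ P, so producing beats shutting down (which would give -¥152).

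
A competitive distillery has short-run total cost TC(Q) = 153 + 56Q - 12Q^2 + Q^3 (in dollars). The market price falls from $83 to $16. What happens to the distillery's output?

MC = 56 - 24Q + 3Q^2; the shutdown threshold is min AVC = $20 (at Q = 6).
With P = $83 above the shutdown price, P = MC gives Q = 9.
At P = $16 < min AVC = $20, price no longer covers variable cost at any output, so the firm shuts down: Q = 0.

Output falls from 9 to 0 (the firm shuts down)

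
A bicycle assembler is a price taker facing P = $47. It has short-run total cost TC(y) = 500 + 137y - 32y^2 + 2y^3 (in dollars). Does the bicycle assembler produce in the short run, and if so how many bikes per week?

Produce at y = 9

Strip out fixed cost: VC = 137y - 32y^2 + 2y^3. Then AVC = 137 - 32y + 2y^2 and MC = 137 - 64y + 6y^2.
The AVC parabola has its vertex at y = 32/4 = 8, where AVC = 137 - 32·8 + 2·8^2 = $9.
P = $47 exceeds min AVC = $9, so the firm stays open.
Set P = MC: 47 = 137 - 64y + 6y^2 → 90 - 64y + 6y^2 = 0. The roots are y = 5/3 and y = 9; the profit-maximizing output is on the rising part of MC, so y* = 9.
Check: AVC at y = 9 is $11 ≤ P, so revenue covers variable cost.
Profit = P·y − TC = 47·9 − 599 = -$176, a loss, but smaller than the $500 fixed cost the firm would lose by shutting down.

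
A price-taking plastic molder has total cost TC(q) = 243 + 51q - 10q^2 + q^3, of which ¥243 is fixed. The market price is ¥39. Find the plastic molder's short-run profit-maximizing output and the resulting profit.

AVC = 51 - 10q + q^2 has its minimum ¥26 at q = 5; price ¥39 clears that bar, so the firm operates.
With MC = 51 - 20q + 3q^2, P = MC on the upward-sloping part at q* = 6.
TR = 39·6 = 234. TC = 243 + 162 = 405. Profit = 234 − 405 = -¥171.
By producing, the firm covers all variable cost plus ¥72 of fixed cost; shutting down would lose the full ¥243.

Profit = -¥171 at q = 6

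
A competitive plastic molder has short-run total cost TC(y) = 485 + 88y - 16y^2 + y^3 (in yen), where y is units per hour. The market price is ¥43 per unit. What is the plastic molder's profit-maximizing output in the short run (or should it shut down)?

Strip out fixed cost: VC = 88y - 16y^2 + y^3. Then AVC = 88 - 16y + y^2 and MC = 88 - 32y + 3y^2.
AVC hits its minimum where MC = AVC, at y = 8, giving min AVC = 88 - 16·8 + 8^2 = ¥24.
Since P = ¥43 ≥ min AVC = ¥24, price covers variable cost and the firm should produce.
P = MC gives 45 - 32y + 3y^2 = 0, with roots 5/3 and 9. Take the larger (rising MC): y* = 9.
Check: AVC at y = 9 is ¥25 ≤ P, so revenue covers variable cost.
Profit = P·y − TC = 43·9 − 710 = -¥323, a loss, but smaller than the ¥485 fixed cost the firm would lose by shutting down.

Produce at y = 9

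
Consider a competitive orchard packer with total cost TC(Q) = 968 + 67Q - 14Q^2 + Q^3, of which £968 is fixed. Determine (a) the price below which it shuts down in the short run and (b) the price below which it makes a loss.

AVC = 67 - 14Q + Q^2; minimized at Q = 7, giving min AVC = £18. That is the shutdown price.
ATC = 968/Q + 67 - 14Q + Q^2. Setting dATC/dQ = −968/Q^2 − 14 + 2Q = 0 gives Q = 11 (since 2·11^3 − 14·11^2 = 968).
min ATC = 968/11 + 67 − 14·11 + 11^2 = £122. That is the break-even price.
Between these two prices the firm operates at a loss; above £122 it earns a profit.

Shutdown price = £18; break-even price = £122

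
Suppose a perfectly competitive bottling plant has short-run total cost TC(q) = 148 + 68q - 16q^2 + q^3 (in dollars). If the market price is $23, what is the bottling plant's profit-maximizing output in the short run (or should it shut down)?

Variable cost is VC = 68q - 16q^2 + q^3, so AVC = VC/q = 68 - 16q + q^2 and MC = dTC/dq = 68 - 32q + 3q^2.
AVC is minimized where dAVC/dq = -16 + 2q = 0, at q = 8; min AVC = 68 - 16·8 + 8^2 = $4.
P = $23 exceeds min AVC = $4, so the firm stays open.
Set P = MC: 23 = 68 - 32q + 3q^2 → 45 - 32q + 3q^2 = 0. The roots are q = 5/3 and q = 9; the profit-maximizing output is on the rising part of MC, so q* = 9.
Check: AVC at q = 9 is $5 ≤ P, so revenue covers variable cost.
Profit = P·q − TC = 23·9 − 193 = $14.

Produce at q = 9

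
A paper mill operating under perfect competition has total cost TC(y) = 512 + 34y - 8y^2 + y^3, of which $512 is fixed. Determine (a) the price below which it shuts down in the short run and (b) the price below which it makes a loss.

AVC = 34 - 8y + y^2; minimized at y = 4, giving min AVC = $18. That is the shutdown price.
ATC = 512/y + 34 - 8y + y^2. Setting dATC/dy = −512/y^2 − 8 + 2y = 0 gives y = 8 (since 2·8^3 − 8·8^2 = 512).
min ATC = 512/8 + 34 − 8·8 + 8^2 = $98. That is the break-even price.
For $18 ≤ P < $98 the firm produces at a loss; below $18 it shuts down.

Shutdown price = $18; break-even price = $98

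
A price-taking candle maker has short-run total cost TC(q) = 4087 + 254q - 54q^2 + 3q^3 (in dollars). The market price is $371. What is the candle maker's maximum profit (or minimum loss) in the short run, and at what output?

AVC = 254 - 54q + 3q^2; min AVC = $11 at q = 9. Since P = $371 ≥ min AVC, the firm produces.
With MC = 254 - 108q + 9q^2, P = MC on the upward-sloping part at q* = 13.
TR = 371·13 = 4823. TC = 4087 + 767 = 4854. Profit = 4823 − 4854 = -$31.
That loss of $31 beats the $4087 the firm would lose by shutting down; producing recovers $4056 of fixed cost.

Profit = -$31 at q = 13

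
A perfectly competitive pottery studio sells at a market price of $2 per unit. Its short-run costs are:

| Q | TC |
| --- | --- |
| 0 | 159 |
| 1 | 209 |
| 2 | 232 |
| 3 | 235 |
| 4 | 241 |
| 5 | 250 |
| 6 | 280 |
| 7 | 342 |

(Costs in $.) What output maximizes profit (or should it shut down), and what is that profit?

Q = 0 (shut down); profit = -$159

Tabulate TR − TC: Q=0: -159; Q=1: -207; Q=2: -228; Q=3: -229; Q=4: -233; Q=5: -240; Q=6: -268; Q=7: -328.
Profit is highest at Q = 0. Equivalently, the lowest AVC in the table is 91/5 ≈ $18.20 at Q = 5, and P = $2 falls below it — price never covers variable cost, so the firm shuts down and loses only its fixed cost.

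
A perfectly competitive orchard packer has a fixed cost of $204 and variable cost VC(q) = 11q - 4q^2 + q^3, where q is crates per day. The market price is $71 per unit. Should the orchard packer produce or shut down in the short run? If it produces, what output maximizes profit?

Variable cost is VC = 11q - 4q^2 + q^3, so AVC = VC/q = 11 - 4q + q^2 and MC = dTC/dq = 11 - 8q + 3q^2.
The AVC parabola has its vertex at q = 4/2 = 2, where AVC = 11 - 4·2 + 2^2 = $7.
P = $71 exceeds min AVC = $7, so the firm stays open.
P = MC gives -60 - 8q + 3q^2 = 0, with roots -10/3 and 6. Take the larger (rising MC): q* = 6.
Check: AVC at q = 6 is $23 ≤ P, so revenue covers variable cost.
Profit = P·q − TC = 71·6 − 342 = $84.

Produce at q = 6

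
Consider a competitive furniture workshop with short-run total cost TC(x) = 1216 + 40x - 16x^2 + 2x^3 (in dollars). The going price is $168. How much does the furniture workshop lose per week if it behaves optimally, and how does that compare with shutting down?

AVC = 40 - 16x + 2x^2; min AVC = $8 at x = 4. Since P = $168 ≥ min AVC, the firm produces.
MC = 40 - 32x + 6x^2. Setting P = MC and taking the root on the rising branch gives x* = 8.
TR = 168·8 = 1344. TC = 1216 + 320 = 1536. Profit = 1344 − 1536 = -$192.
That loss of $192 beats the $1216 the firm would lose by shutting down; producing recovers $1024 of fixed cost.

Profit = -$192 at x = 8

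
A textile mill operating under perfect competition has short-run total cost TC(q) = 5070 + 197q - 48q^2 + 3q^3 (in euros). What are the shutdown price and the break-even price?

Shutdown price = min AVC. AVC = 197 - 48q + 3q^2, with vertex at q = 8 and minimum €5.
ATC = 5070/q + 197 - 48q + 3q^2. Setting dATC/dq = −5070/q^2 − 48 + 6q = 0 gives q = 13 (since 6·13^3 − 48·13^2 = 5070).
min ATC = 5070/13 + 197 − 48·13 + 3·13^2 = €470. That is the break-even price.
For €5 ≤ P < €470 the firm produces at a loss; below €5 it shuts down.

Shutdown price = €5; break-even price = €470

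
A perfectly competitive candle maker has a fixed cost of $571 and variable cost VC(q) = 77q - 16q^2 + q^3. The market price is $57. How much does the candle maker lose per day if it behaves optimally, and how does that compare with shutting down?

AVC = 77 - 16q + q^2 has its minimum $13 at q = 8; price $57 clears that bar, so the firm operates.
With MC = 77 - 32q + 3q^2, P = MC on the upward-sloping part at q* = 10.
TR = 57·10 = 570. TC = 571 + 170 = 741. Profit = 570 − 741 = -$171.
Shutting down would mean losing the fixed cost of $571, so operating at a loss of $171 is better by $400.

Profit = -$171 at q = 10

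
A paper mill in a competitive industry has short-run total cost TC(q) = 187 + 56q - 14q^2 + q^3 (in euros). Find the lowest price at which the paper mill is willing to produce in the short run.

The firm shuts down when price falls below the minimum of average variable cost. AVC = VC/q = 56 - 14q + q^2.
At the minimum of AVC, MC = AVC. MC = 56 - 28q + 3q^2; setting MC = AVC gives 2q^2 - 14q = 0, so q = 7. min AVC = 7.
So the shutdown price is €7.

€7 per unit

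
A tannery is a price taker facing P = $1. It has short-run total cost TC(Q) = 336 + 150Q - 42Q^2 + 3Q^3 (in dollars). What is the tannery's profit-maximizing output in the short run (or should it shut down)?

Variable cost is VC = 150Q - 42Q^2 + 3Q^3, so AVC = VC/Q = 150 - 42Q + 3Q^2 and MC = dTC/dQ = 150 - 84Q + 9Q^2.
AVC hits its minimum where MC = AVC, at Q = 7, giving min AVC = 150 - 42·7 + 3·7^2 = $3.
Since P = $1 < min AVC = $3, price fails to cover variable cost at any output.
Shutting down limits the loss to fixed cost, $336.

Shut down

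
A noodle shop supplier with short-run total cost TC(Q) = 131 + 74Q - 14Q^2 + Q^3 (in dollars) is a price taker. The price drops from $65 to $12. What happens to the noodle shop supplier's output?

Output falls from 9 to 0 (the firm shuts down)

AVC = 74 - 14Q + Q^2, minimized at Q = 7 where min AVC = $25. MC = 74 - 28Q + 3Q^2.
At P = $65 ≥ min AVC, set P = MC on the rising branch: Q = 9.
At P = $12 < min AVC = $25, price no longer covers variable cost at any output, so the firm shuts down: Q = 0.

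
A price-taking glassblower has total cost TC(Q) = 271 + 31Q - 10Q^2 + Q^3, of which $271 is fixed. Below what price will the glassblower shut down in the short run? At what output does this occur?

$6 per unit, at Q = 5

Short-run supply begins at min AVC. From VC = 31Q - 10Q^2 + Q^3, AVC = 31 - 10Q + Q^2.
dAVC/dQ = -10 + 2Q = 0 gives Q = 5. min AVC = 31 - 10·5 + 5^2 = 6.
So the shutdown price is $6.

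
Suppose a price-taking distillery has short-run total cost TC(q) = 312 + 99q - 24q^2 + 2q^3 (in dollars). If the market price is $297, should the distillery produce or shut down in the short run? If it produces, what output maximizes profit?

Produce at q = 11

Strip out fixed cost: VC = 99q - 24q^2 + 2q^3. Then AVC = 99 - 24q + 2q^2 and MC = 99 - 48q + 6q^2.
AVC hits its minimum where MC = AVC, at q = 6, giving min AVC = 99 - 24·6 + 2·6^2 = $27.
P = $297 exceeds min AVC = $27, so the firm stays open.
P = MC gives -198 - 48q + 6q^2 = 0, with roots -3 and 11. Take the larger (rising MC): q* = 11.
Check: AVC at q = 11 is $77 ≤ P, so revenue covers variable cost.
Profit = P·q − TC = 297·11 − 1159 = $2108.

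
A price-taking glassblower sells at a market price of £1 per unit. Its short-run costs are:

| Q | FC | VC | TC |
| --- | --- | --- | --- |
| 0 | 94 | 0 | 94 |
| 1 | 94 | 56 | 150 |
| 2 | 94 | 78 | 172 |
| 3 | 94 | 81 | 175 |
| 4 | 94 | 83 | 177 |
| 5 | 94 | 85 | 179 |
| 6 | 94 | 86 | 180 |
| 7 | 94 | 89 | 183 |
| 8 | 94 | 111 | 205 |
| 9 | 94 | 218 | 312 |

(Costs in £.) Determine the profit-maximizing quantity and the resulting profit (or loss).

Profit at each row (π = 1Q − TC): Q=0: -94; Q=1: -149; Q=2: -170; Q=3: -172; Q=4: -173; Q=5: -174; Q=6: -174; Q=7: -176; Q=8: -197; Q=9: -303.
Profit is highest at Q = 0. Equivalently, the lowest AVC in the table is 89/7 ≈ £12.71 at Q = 7, and P = £1 falls below it — price never covers variable cost, so the firm shuts down and loses only its fixed cost.

Q = 0 (shut down); profit = -£94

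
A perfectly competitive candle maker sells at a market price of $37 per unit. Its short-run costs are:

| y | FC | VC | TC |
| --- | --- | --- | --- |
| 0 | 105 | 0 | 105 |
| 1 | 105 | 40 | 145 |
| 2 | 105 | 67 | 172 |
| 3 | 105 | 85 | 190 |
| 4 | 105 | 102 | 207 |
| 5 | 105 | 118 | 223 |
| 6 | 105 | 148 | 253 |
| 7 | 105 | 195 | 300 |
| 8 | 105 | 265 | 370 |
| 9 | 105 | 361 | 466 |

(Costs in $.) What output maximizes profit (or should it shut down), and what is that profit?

y = 6; profit = -$31

Profit at each row (π = 37y − TC): y=0: -105; y=1: -108; y=2: -98; y=3: -79; y=4: -59; y=5: -38; y=6: -31; y=7: -41; y=8: -74; y=9: -133.
Profit is maximized at y = 6. AVC there is 148/6 = $24.67 ≤ P, so producing beats shutting down (which would give -$105).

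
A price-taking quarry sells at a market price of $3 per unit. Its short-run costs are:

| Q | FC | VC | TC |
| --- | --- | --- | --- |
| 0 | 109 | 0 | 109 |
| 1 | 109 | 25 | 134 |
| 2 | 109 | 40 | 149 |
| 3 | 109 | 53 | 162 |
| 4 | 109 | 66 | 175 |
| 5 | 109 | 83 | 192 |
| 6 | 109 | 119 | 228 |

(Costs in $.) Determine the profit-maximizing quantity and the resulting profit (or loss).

Q = 0 (shut down); profit = -$109

Compute π = P·Q − TC at each output: Q=0: -109; Q=1: -131; Q=2: -143; Q=3: -153; Q=4: -163; Q=5: -177; Q=6: -210.
Profit is highest at Q = 0. Equivalently, the lowest AVC in the table is 66/4 ≈ $16.50 at Q = 4, and P = $3 falls below it — price never covers variable cost, so the firm shuts down and loses only its fixed cost.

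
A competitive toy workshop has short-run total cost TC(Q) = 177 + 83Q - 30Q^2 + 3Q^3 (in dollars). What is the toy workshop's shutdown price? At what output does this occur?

The shutdown price is the minimum of AVC. VC = 83Q - 30Q^2 + 3Q^3, so AVC = 83 - 30Q + 3Q^2.
dAVC/dQ = -30 + 6Q = 0 gives Q = 5. min AVC = 83 - 30·5 + 3·5^2 = 8.
The firm shuts down for any P below $8.

$8 per unit, at Q = 5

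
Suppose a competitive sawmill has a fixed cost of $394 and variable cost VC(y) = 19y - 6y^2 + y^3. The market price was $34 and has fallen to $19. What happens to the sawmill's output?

MC = 19 - 12y + 3y^2; the shutdown threshold is min AVC = $10 (at y = 3).
With P = $34 above the shutdown price, P = MC gives y = 5.
At P = $19 ≥ min AVC, set P = MC: y = 4. The firm stays open but cuts output.

Output falls from 5 to 4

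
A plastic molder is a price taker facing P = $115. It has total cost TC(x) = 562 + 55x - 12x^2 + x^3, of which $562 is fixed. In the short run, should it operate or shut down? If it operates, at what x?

Variable cost is VC = 55x - 12x^2 + x^3, so AVC = VC/x = 55 - 12x + x^2 and MC = dTC/dx = 55 - 24x + 3x^2.
AVC hits its minimum where MC = AVC, at x = 6, giving min AVC = 55 - 12·6 + 6^2 = $19.
P = $115 exceeds min AVC = $19, so the firm stays open.
P = MC gives -60 - 24x + 3x^2 = 0, with roots -2 and 10. Take the larger (rising MC): x* = 10.
Check: AVC at x = 10 is $35 ≤ P, so revenue covers variable cost.
Profit = P·x − TC = 115·10 − 912 = $238.

Produce at x = 10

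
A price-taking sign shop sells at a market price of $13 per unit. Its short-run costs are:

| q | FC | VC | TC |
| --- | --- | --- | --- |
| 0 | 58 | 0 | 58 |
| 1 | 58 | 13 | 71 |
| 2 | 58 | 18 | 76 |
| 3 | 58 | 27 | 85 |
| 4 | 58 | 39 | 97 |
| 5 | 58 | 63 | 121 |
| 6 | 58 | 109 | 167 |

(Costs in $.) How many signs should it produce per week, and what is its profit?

q = 4; profit = -$45

Compute π = P·q − TC at each output: q=0: -58; q=1: -58; q=2: -50; q=3: -46; q=4: -45; q=5: -56; q=6: -89.
Profit is maximized at q = 4. AVC there is 39/4 = $9.75 ≤ P, so producing beats shutting down (which would give -$58).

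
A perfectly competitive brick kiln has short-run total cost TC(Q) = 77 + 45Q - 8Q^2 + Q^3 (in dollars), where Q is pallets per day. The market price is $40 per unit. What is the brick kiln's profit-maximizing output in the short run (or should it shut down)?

Strip out fixed cost: VC = 45Q - 8Q^2 + Q^3. Then AVC = 45 - 8Q + Q^2 and MC = 45 - 16Q + 3Q^2.
AVC is minimized where dAVC/dQ = -8 + 2Q = 0, at Q = 4; min AVC = 45 - 8·4 + 4^2 = $29.
Because $40 ≥ $29, revenue can cover variable cost; the firm operates.
Set P = MC: 40 = 45 - 16Q + 3Q^2 → 5 - 16Q + 3Q^2 = 0. The roots are Q = 1/3 and Q = 5; the profit-maximizing output is on the rising part of MC, so Q* = 5.
Check: AVC at Q = 5 is $30 ≤ P, so revenue covers variable cost.
Profit = P·Q − TC = 40·5 − 227 = -$27, a loss, but smaller than the $77 fixed cost the firm would lose by shutting down.

Produce at Q = 5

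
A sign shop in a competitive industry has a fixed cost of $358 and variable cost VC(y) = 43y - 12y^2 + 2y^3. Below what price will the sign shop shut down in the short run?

$25 per unit

Short-run supply begins at min AVC. From VC = 43y - 12y^2 + 2y^3, AVC = 43 - 12y + 2y^2.
At the minimum of AVC, MC = AVC. MC = 43 - 24y + 6y^2; setting MC = AVC gives 4y^2 - 12y = 0, so y = 3. min AVC = 25.
So the shutdown price is $25.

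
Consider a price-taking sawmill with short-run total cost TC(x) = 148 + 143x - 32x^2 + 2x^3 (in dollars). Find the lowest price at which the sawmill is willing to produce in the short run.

Short-run supply begins at min AVC. From VC = 143x - 32x^2 + 2x^3, AVC = 143 - 32x + 2x^2.
At the minimum of AVC, MC = AVC. MC = 143 - 64x + 6x^2; setting MC = AVC gives 4x^2 - 32x = 0, so x = 8. min AVC = 15.
For P < $15 the firm produces nothing.

$15 per unit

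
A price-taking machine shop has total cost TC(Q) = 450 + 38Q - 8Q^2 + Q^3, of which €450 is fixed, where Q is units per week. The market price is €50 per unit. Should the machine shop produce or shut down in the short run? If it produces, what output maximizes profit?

Produce at Q = 6

Variable cost is VC = 38Q - 8Q^2 + Q^3, so AVC = VC/Q = 38 - 8Q + Q^2 and MC = dTC/dQ = 38 - 16Q + 3Q^2.
AVC is minimized where dAVC/dQ = -8 + 2Q = 0, at Q = 4; min AVC = 38 - 8·4 + 4^2 = €22.
Since P = €50 ≥ min AVC = €22, price covers variable cost and the firm should produce.
P = MC gives -12 - 16Q + 3Q^2 = 0, with roots -2/3 and 6. Take the larger (rising MC): Q* = 6.
Check: AVC at Q = 6 is €26 ≤ P, so revenue covers variable cost.
Profit = P·Q − TC = 50·6 − 606 = -€306, a loss, but smaller than the €450 fixed cost the firm would lose by shutting down.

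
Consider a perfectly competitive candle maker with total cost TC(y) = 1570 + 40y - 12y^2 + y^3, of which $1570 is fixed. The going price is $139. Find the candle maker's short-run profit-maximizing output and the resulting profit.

Profit = -$360 at y = 11

AVC = 40 - 12y + y^2 has its minimum $4 at y = 6; price $139 clears that bar, so the firm operates.
MC = 40 - 24y + 3y^2. Setting P = MC and taking the root on the rising branch gives y* = 11.
TR = 139·11 = 1529. TC = 1570 + 319 = 1889. Profit = 1529 − 1889 = -$360.
That loss of $360 beats the $1570 the firm would lose by shutting down; producing recovers $1210 of fixed cost.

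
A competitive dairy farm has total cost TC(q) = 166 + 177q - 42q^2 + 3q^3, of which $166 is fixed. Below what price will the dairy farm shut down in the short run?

$30 per unit

Short-run supply begins at min AVC. From VC = 177q - 42q^2 + 3q^3, AVC = 177 - 42q + 3q^2.
At the minimum of AVC, MC = AVC. MC = 177 - 84q + 9q^2; setting MC = AVC gives 6q^2 - 42q = 0, so q = 7. min AVC = 30.
So the shutdown price is $30.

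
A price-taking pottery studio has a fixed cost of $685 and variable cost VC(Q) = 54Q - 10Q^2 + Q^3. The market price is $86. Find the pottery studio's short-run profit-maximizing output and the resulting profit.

AVC = 54 - 10Q + Q^2; min AVC = $29 at Q = 5. Since P = $86 ≥ min AVC, the firm produces.
With MC = 54 - 20Q + 3Q^2, P = MC on the upward-sloping part at Q* = 8.
TR = 86·8 = 688. TC = 685 + 304 = 989. Profit = 688 − 989 = -$301.
That loss of $301 beats the $685 the firm would lose by shutting down; producing recovers $384 of fixed cost.

Profit = -$301 at Q = 8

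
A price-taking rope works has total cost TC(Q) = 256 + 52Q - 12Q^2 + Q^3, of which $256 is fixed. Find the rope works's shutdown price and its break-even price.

Shutdown price = min AVC. AVC = 52 - 12Q + Q^2, with vertex at Q = 6 and minimum $16.
ATC = 256/Q + 52 - 12Q + Q^2. Setting dATC/dQ = −256/Q^2 − 12 + 2Q = 0 gives Q = 8 (since 2·8^3 − 12·8^2 = 256).
min ATC = 256/8 + 52 − 12·8 + 8^2 = $52. That is the break-even price.
Between these two prices the firm operates at a loss; above $52 it earns a profit.

Shutdown price = $16; break-even price = $52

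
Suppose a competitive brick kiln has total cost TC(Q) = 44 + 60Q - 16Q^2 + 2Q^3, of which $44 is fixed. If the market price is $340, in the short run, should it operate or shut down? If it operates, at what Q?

Strip out fixed cost: VC = 60Q - 16Q^2 + 2Q^3. Then AVC = 60 - 16Q + 2Q^2 and MC = 60 - 32Q + 6Q^2.
AVC hits its minimum where MC = AVC, at Q = 4, giving min AVC = 60 - 16·4 + 2·4^2 = $28.
Since P = $340 ≥ min AVC = $28, price covers variable cost and the firm should produce.
Solving P = MC: -280 - 32Q + 6Q^2 = 0 ⇒ Q = -14/3 or 10. On the upward-sloping branch, Q* = 10.
Check: AVC at Q = 10 is $100 ≤ P, so revenue covers variable cost.
Profit = P·Q − TC = 340·10 − 1044 = $2356.

Produce at Q = 10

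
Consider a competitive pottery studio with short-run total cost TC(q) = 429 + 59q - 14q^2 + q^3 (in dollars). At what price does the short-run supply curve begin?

$10 per unit

The firm shuts down when price falls below the minimum of average variable cost. AVC = VC/q = 59 - 14q + q^2.
At the minimum of AVC, MC = AVC. MC = 59 - 28q + 3q^2; setting MC = AVC gives 2q^2 - 14q = 0, so q = 7. min AVC = 10.
The firm shuts down for any P below $10.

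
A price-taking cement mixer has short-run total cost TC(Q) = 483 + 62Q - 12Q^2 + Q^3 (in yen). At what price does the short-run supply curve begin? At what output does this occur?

¥26 per unit, at Q = 6

Short-run supply begins at min AVC. From VC = 62Q - 12Q^2 + Q^3, AVC = 62 - 12Q + Q^2.
At the minimum of AVC, MC = AVC. MC = 62 - 24Q + 3Q^2; setting MC = AVC gives 2Q^2 - 12Q = 0, so Q = 6. min AVC = 26.
For P < ¥26 the firm produces nothing.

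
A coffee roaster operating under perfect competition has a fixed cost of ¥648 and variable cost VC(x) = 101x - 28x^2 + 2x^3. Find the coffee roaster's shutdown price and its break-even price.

AVC = 101 - 28x + 2x^2; minimized at x = 7, giving min AVC = ¥3. That is the shutdown price.
ATC = 648/x + 101 - 28x + 2x^2. Setting dATC/dx = −648/x^2 − 28 + 4x = 0 gives x = 9 (since 4·9^3 − 28·9^2 = 648).
min ATC = 648/9 + 101 − 28·9 + 2·9^2 = ¥83. That is the break-even price.
Between these two prices the firm operates at a loss; above ¥83 it earns a profit.

Shutdown price = ¥3; break-even price = ¥83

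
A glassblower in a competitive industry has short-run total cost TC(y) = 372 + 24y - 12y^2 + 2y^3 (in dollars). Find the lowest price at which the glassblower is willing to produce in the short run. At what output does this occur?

$6 per unit, at y = 3

The firm shuts down when price falls below the minimum of average variable cost. AVC = VC/y = 24 - 12y + 2y^2.
dAVC/dy = -12 + 4y = 0 gives y = 3. min AVC = 24 - 12·3 + 2·3^2 = 6.
So the shutdown price is $6.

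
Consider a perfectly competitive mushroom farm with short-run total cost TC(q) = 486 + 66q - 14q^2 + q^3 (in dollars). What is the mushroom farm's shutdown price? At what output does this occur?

$17 per unit, at q = 7

The firm shuts down when price falls below the minimum of average variable cost. AVC = VC/q = 66 - 14q + q^2.
dAVC/dq = -14 + 2q = 0 gives q = 7. min AVC = 66 - 14·7 + 7^2 = 17.
For P < $17 the firm produces nothing.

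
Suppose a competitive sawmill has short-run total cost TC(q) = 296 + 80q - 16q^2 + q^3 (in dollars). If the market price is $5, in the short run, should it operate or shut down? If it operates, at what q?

From TC, MC = TC'(q) = 80 - 32q + 3q^2 and AVC = VC/q = 80 - 16q + q^2.
AVC is minimized where dAVC/dq = -16 + 2q = 0, at q = 8; min AVC = 80 - 16·8 + 8^2 = $16.
P = $5 lies below min AVC = $16; no output level covers variable cost.
Shutting down limits the loss to fixed cost, $296.

Shut down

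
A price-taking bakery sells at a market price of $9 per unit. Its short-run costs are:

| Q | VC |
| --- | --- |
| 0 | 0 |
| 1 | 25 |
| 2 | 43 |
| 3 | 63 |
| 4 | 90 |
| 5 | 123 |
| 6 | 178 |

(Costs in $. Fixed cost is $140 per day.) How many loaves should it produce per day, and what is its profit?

Compute π = P·Q − TC at each output: Q=0: -140; Q=1: -156; Q=2: -165; Q=3: -176; Q=4: -194; Q=5: -218; Q=6: -264.
Profit is highest at Q = 0. Equivalently, the lowest AVC in the table is 63/3 ≈ $21 at Q = 3, and P = $9 falls below it — price never covers variable cost, so the firm shuts down and loses only its fixed cost.

Q = 0 (shut down); profit = -$140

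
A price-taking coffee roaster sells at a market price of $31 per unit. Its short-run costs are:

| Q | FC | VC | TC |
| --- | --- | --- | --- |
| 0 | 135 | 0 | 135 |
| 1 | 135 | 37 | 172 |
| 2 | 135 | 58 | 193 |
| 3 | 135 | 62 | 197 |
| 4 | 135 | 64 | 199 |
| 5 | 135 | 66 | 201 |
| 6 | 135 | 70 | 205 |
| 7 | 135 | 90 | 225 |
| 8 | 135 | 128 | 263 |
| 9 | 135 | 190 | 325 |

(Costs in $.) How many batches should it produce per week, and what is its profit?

Q = 7; profit = -$8

Compute π = P·Q − TC at each output: Q=0: -135; Q=1: -141; Q=2: -131; Q=3: -104; Q=4: -75; Q=5: -46; Q=6: -19; Q=7: -8; Q=8: -15; Q=9: -46.
Profit is maximized at Q = 7. AVC there is 90/7 = $12.86 ≤ P, so producing beats shutting down (which would give -$135).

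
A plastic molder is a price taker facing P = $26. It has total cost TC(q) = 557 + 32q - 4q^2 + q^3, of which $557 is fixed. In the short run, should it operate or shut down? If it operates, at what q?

From TC, MC = TC'(q) = 32 - 8q + 3q^2 and AVC = VC/q = 32 - 4q + q^2.
AVC is minimized where dAVC/dq = -4 + 2q = 0, at q = 2; min AVC = 32 - 4·2 + 2^2 = $28.
Since P = $26 < min AVC = $28, price fails to cover variable cost at any output.
The firm minimizes its loss by shutting down and losing only its fixed cost of $557.

Shut down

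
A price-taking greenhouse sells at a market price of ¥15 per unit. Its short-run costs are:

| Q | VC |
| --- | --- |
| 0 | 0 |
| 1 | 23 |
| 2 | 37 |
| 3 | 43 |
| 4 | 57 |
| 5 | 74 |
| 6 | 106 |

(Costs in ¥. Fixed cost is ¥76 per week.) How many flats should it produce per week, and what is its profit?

Q = 4; profit = -¥73

Tabulate TR − TC: Q=0: -76; Q=1: -84; Q=2: -83; Q=3: -74; Q=4: -73; Q=5: -75; Q=6: -92.
Profit is maximized at Q = 4. AVC there is 57/4 = ¥14.25 ≤ P, so producing beats shutting down (which would give -¥76).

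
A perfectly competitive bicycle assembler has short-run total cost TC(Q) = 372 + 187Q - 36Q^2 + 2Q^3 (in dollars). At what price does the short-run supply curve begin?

The firm shuts down when price falls below the minimum of average variable cost. AVC = VC/Q = 187 - 36Q + 2Q^2.
dAVC/dQ = -36 + 4Q = 0 gives Q = 9. min AVC = 187 - 36·9 + 2·9^2 = 25.
The firm shuts down for any P below $25.

$25 per unit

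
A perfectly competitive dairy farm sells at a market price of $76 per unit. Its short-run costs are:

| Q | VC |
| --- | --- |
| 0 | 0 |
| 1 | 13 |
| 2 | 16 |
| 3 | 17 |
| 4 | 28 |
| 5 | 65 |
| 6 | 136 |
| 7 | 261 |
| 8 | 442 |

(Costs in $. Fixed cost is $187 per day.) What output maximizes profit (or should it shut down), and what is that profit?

Tabulate TR − TC: Q=0: -187; Q=1: -124; Q=2: -51; Q=3: 24; Q=4: 89; Q=5: 128; Q=6: 133; Q=7: 84; Q=8: -21.
Profit is maximized at Q = 6. AVC there is 136/6 = $22.67 ≤ P, so producing beats shutting down (which would give -$187).

Q = 6; profit = $133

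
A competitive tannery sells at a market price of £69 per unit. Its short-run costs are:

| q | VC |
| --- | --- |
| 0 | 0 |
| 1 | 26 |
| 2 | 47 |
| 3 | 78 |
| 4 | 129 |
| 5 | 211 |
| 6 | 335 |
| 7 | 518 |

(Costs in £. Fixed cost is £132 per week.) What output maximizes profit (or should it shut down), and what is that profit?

q = 4; profit = £15

Profit at each row (π = 69q − TC): q=0: -132; q=1: -89; q=2: -41; q=3: -3; q=4: 15; q=5: 2; q=6: -53; q=7: -167.
Profit is maximized at q = 4. AVC there is 129/4 = £32.25 ≤ P, so producing beats shutting down (which would give -£132).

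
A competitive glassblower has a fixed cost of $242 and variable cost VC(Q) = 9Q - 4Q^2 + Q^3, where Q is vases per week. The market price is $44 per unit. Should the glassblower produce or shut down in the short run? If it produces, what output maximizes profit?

Produce at Q = 5

From TC, MC = TC'(Q) = 9 - 8Q + 3Q^2 and AVC = VC/Q = 9 - 4Q + Q^2.
AVC is minimized where dAVC/dQ = -4 + 2Q = 0, at Q = 2; min AVC = 9 - 4·2 + 2^2 = $5.
P = $44 exceeds min AVC = $5, so the firm stays open.
P = MC gives -35 - 8Q + 3Q^2 = 0, with roots -7/3 and 5. Take the larger (rising MC): Q* = 5.
Check: AVC at Q = 5 is $14 ≤ P, so revenue covers variable cost.
Profit = P·Q − TC = 44·5 − 312 = -$92, a loss, but smaller than the $242 fixed cost the firm would lose by shutting down.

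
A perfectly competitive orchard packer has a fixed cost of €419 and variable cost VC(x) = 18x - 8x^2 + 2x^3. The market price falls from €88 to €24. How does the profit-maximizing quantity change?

Output falls from 5 to 3

MC = 18 - 16x + 6x^2; the shutdown threshold is min AVC = €10 (at x = 2).
With P = €88 above the shutdown price, P = MC gives x = 5.
At P = €24 ≥ min AVC, set P = MC: x = 3. The firm stays open but cuts output.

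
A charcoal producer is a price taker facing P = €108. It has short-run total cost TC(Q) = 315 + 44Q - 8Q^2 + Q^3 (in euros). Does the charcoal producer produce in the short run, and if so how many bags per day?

Produce at Q = 8

From TC, MC = TC'(Q) = 44 - 16Q + 3Q^2 and AVC = VC/Q = 44 - 8Q + Q^2.
AVC hits its minimum where MC = AVC, at Q = 4, giving min AVC = 44 - 8·4 + 4^2 = €28.
P = €108 exceeds min AVC = €28, so the firm stays open.
Solving P = MC: -64 - 16Q + 3Q^2 = 0 ⇒ Q = -8/3 or 8. On the upward-sloping branch, Q* = 8.
Check: AVC at Q = 8 is €44 ≤ P, so revenue covers variable cost.
Profit = P·Q − TC = 108·8 − 667 = €197.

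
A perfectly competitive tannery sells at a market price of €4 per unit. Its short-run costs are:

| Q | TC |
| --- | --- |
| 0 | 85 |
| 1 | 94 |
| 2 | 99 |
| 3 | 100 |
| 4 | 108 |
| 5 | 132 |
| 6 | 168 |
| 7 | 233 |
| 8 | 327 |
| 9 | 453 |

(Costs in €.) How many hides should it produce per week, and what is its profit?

Compute π = P·Q − TC at each output: Q=0: -85; Q=1: -90; Q=2: -91; Q=3: -88; Q=4: -92; Q=5: -112; Q=6: -144; Q=7: -205; Q=8: -295; Q=9: -417.
Profit is highest at Q = 0. Equivalently, the lowest AVC in the table is 15/3 ≈ €5 at Q = 3, and P = €4 falls below it — price never covers variable cost, so the firm shuts down and loses only its fixed cost.

Q = 0 (shut down); profit = -€85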